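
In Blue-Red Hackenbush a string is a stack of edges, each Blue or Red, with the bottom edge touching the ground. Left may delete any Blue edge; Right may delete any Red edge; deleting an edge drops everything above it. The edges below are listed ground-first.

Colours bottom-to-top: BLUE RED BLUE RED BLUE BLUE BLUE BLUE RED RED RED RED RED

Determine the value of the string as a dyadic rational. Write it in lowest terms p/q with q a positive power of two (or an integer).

3009/4096

B: Left { 0 }, Right { ∅ } — simplest 1
BR: Left { 0 }, Right { 1 } — simplest 1/2
BRB: Left { 0; 1/2 }, Right { 1 } — simplest 3/4
BRBR: Left { 0; 1/2 }, Right { 3/4; 1 } — simplest 5/8
BRBRB: Left { 0; 1/2; 5/8 }, Right { 3/4; 1 } — simplest 11/16
BRBRBB: Left { 0; 1/2; 5/8; 11/16 }, Right { 3/4; 1 } — simplest 23/32
BRBRBBB: Left { 0; 1/2; 5/8; 11/16; 23/32 }, Right { 3/4; 1 } — simplest 47/64
BRBRBBBB: Left { 0; 1/2; 5/8; 11/16; 23/32; 47/64 }, Right { 3/4; 1 } — simplest 95/128
BRBRBBBBR: Left { 0; 1/2; 5/8; 11/16; 23/32; 47/64 }, Right { 95/128; 3/4; 1 } — simplest 189/256
BRBRBBBBRR: Left { 0; 1/2; 5/8; 11/16; 23/32; 47/64 }, Right { 189/256; 95/128; 3/4; 1 } — simplest 377/512
BRBRBBBBRRR: Left { 0; 1/2; 5/8; 11/16; 23/32; 47/64 }, Right { 377/512; 189/256; 95/128; 3/4; 1 } — simplest 753/1024
BRBRBBBBRRRR: Left { 0; 1/2; 5/8; 11/16; 23/32; 47/64 }, Right { 753/1024; 377/512; 189/256; 95/128; 3/4; 1 } — simplest 1505/2048
BRBRBBBBRRRRR: Left { 0; 1/2; 5/8; 11/16; 23/32; 47/64 }, Right { 1505/2048; 753/1024; 377/512; 189/256; 95/128; 3/4; 1 } — simplest 3009/4096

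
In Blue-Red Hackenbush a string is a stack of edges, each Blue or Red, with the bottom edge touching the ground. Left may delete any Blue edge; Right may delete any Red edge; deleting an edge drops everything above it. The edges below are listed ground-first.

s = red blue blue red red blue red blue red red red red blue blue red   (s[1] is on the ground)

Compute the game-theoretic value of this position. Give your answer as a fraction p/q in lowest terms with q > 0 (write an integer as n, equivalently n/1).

-6899/16384

Build value(s[:k]) for k = 1..15, string s = red blue blue red red blue red blue red red red red blue blue red.
1 of 15 · r · max L −∞ · min R 0 so -1
2 of 15 · rb · max L -1 · min R 0 so -1/2
3 of 15 · rbb · max L -1/2 · min R 0 so -1/4
4 of 15 · rbbr · max L -1/2 · min R -1/4 so -3/8
5 of 15 · rbbrr · max L -1/2 · min R -3/8 so -7/16
6 of 15 · rbbrrb · max L -7/16 · min R -3/8 so -13/32
7 of 15 · rbbrrbr · max L -7/16 · min R -13/32 so -27/64
8 of 15 · rbbrrbrb · max L -27/64 · min R -13/32 so -53/128
9 of 15 · rbbrrbrbr · max L -27/64 · min R -53/128 so -107/256
10 of 15 · rbbrrbrbrr · max L -27/64 · min R -107/256 so -215/512
11 of 15 · rbbrrbrbrrr · max L -27/64 · min R -215/512 so -431/1024
12 of 15 · rbbrrbrbrrrr · max L -27/64 · min R -431/1024 so -863/2048
13 of 15 · rbbrrbrbrrrrb · max L -863/2048 · min R -431/1024 so -1725/4096
14 of 15 · rbbrrbrbrrrrbb · max L -1725/4096 · min R -431/1024 so -3449/8192
15 of 15 · rbbrrbrbrrrrbbr · max L -1725/4096 · min R -3449/8192 so -6899/16384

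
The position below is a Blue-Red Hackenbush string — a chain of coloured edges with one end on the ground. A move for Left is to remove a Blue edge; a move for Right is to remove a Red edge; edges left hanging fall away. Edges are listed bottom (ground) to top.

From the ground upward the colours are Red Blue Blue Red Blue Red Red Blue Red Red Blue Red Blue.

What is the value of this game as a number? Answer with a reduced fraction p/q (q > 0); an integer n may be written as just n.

-1461/4096

edge 1 of 13 (Red): { ∅ | 0 } so -1
edge 2 of 13 (Blue): { -1 | 0 } so -1/2
edge 3 of 13 (Blue): { -1; -1/2 | 0 } so -1/4
edge 4 of 13 (Red): { -1; -1/2 | -1/4; 0 } so -3/8
edge 5 of 13 (Blue): { -1; -1/2; -3/8 | -1/4; 0 } so -5/16
edge 6 of 13 (Red): { -1; -1/2; -3/8 | -5/16; -1/4; 0 } so -11/32
edge 7 of 13 (Red): { -1; -1/2; -3/8 | -11/32; -5/16; -1/4; 0 } so -23/64
edge 8 of 13 (Blue): { -1; -1/2; -3/8; -23/64 | -11/32; -5/16; -1/4; 0 } so -45/128
edge 9 of 13 (Red): { -1; -1/2; -3/8; -23/64 | -45/128; -11/32; -5/16; -1/4; 0 } so -91/256
edge 10 of 13 (Red): { -1; -1/2; -3/8; -23/64 | -91/256; -45/128; -11/32; -5/16; -1/4; 0 } so -183/512
edge 11 of 13 (Blue): { -1; -1/2; -3/8; -23/64; -183/512 | -91/256; -45/128; -11/32; -5/16; -1/4; 0 } so -365/1024
edge 12 of 13 (Red): { -1; -1/2; -3/8; -23/64; -183/512 | -365/1024; -91/256; -45/128; -11/32; -5/16; -1/4; 0 } so -731/2048
edge 13 of 13 (Blue): { -1; -1/2; -3/8; -23/64; -183/512; -731/2048 | -365/1024; -91/256; -45/128; -11/32; -5/16; -1/4; 0 } so -1461/4096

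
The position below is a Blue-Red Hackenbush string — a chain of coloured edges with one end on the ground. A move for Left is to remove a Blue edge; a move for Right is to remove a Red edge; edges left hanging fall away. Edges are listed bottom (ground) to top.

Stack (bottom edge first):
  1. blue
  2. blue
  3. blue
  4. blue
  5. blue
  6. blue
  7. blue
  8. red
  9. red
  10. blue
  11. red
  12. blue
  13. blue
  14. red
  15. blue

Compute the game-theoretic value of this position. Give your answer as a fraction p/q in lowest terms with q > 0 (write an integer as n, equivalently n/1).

Recurse on prefixes of the 15-edge string blue blue blue blue blue blue blue red red blue red blue blue red blue:
b: Left { 0 }, Right { (no moves) } gives simplest 1
bb: Left { 0 1 }, Right { (no moves) } gives simplest 2
bbb: Left { 0 1 2 }, Right { (no moves) } gives simplest 3
bbbb: Left { 0 1 2 3 }, Right { (no moves) } gives simplest 4
bbbbb: Left { 0 1 2 3 4 }, Right { (no moves) } gives simplest 5
bbbbbb: Left { 0 1 2 3 4 5 }, Right { (no moves) } gives simplest 6
bbbbbbb: Left { 0 1 2 3 4 5 6 }, Right { (no moves) } gives simplest 7
bbbbbbbr: Left { 0 1 2 3 4 5 6 }, Right { 7 } gives simplest 13/2
bbbbbbbrr: Left { 0 1 2 3 4 5 6 }, Right { 13/2 7 } gives simplest 25/4
bbbbbbbrrb: Left { 0 1 2 3 4 5 6 25/4 }, Right { 13/2 7 } gives simplest 51/8
bbbbbbbrrbr: Left { 0 1 2 3 4 5 6 25/4 }, Right { 51/8 13/2 7 } gives simplest 101/16
bbbbbbbrrbrb: Left { 0 1 2 3 4 5 6 25/4 101/16 }, Right { 51/8 13/2 7 } gives simplest 203/32
bbbbbbbrrbrbb: Left { 0 1 2 3 4 5 6 25/4 101/16 203/32 }, Right { 51/8 13/2 7 } gives simplest 407/64
bbbbbbbrrbrbbr: Left { 0 1 2 3 4 5 6 25/4 101/16 203/32 }, Right { 407/64 51/8 13/2 7 } gives simplest 813/128
bbbbbbbrrbrbbrb: Left { 0 1 2 3 4 5 6 25/4 101/16 203/32 813/128 }, Right { 407/64 51/8 13/2 7 } gives simplest 1627/256

1627/256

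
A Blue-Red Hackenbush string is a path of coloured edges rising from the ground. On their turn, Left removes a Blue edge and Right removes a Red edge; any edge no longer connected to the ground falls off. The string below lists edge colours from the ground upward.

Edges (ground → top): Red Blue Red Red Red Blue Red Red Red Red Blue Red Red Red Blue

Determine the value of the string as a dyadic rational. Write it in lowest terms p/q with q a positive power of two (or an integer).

-15325/16384

edge 1 of 15 (Red): { none | 0 } = -1
edge 2 of 15 (Blue): { -1 | 0 } = -1/2
edge 3 of 15 (Red): { -1 | -1/2,0 } = -3/4
edge 4 of 15 (Red): { -1 | -3/4,-1/2,0 } = -7/8
edge 5 of 15 (Red): { -1 | -7/8,-3/4,-1/2,0 } = -15/16
edge 6 of 15 (Blue): { -1,-15/16 | -7/8,-3/4,-1/2,0 } = -29/32
edge 7 of 15 (Red): { -1,-15/16 | -29/32,-7/8,-3/4,-1/2,0 } = -59/64
edge 8 of 15 (Red): { -1,-15/16 | -59/64,-29/32,-7/8,-3/4,-1/2,0 } = -119/128
edge 9 of 15 (Red): { -1,-15/16 | -119/128,-59/64,-29/32,-7/8,-3/4,-1/2,0 } = -239/256
edge 10 of 15 (Red): { -1,-15/16 | -239/256,-119/128,-59/64,-29/32,-7/8,-3/4,-1/2,0 } = -479/512
edge 11 of 15 (Blue): { -1,-15/16,-479/512 | -239/256,-119/128,-59/64,-29/32,-7/8,-3/4,-1/2,0 } = -957/1024
edge 12 of 15 (Red): { -1,-15/16,-479/512 | -957/1024,-239/256,-119/128,-59/64,-29/32,-7/8,-3/4,-1/2,0 } = -1915/2048
edge 13 of 15 (Red): { -1,-15/16,-479/512 | -1915/2048,-957/1024,-239/256,-119/128,-59/64,-29/32,-7/8,-3/4,-1/2,0 } = -3831/4096
edge 14 of 15 (Red): { -1,-15/16,-479/512 | -3831/4096,-1915/2048,-957/1024,-239/256,-119/128,-59/64,-29/32,-7/8,-3/4,-1/2,0 } = -7663/8192
edge 15 of 15 (Blue): { -1,-15/16,-479/512,-7663/8192 | -3831/4096,-1915/2048,-957/1024,-239/256,-119/128,-59/64,-29/32,-7/8,-3/4,-1/2,0 } = -15325/16384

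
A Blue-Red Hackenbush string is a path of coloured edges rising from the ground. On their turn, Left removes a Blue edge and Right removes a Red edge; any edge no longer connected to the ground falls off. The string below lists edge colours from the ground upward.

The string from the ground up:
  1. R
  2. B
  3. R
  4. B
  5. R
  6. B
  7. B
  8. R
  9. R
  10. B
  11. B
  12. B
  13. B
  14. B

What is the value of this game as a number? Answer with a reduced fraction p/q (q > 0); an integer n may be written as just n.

edge 1 of 14 (R): {  | 0 } -> -1
edge 2 of 14 (B): { -1 | 0 } -> -1/2
edge 3 of 14 (R): { -1 | -1/2; 0 } -> -3/4
edge 4 of 14 (B): { -1; -3/4 | -1/2; 0 } -> -5/8
edge 5 of 14 (R): { -1; -3/4 | -5/8; -1/2; 0 } -> -11/16
edge 6 of 14 (B): { -1; -3/4; -11/16 | -5/8; -1/2; 0 } -> -21/32
edge 7 of 14 (B): { -1; -3/4; -11/16; -21/32 | -5/8; -1/2; 0 } -> -41/64
edge 8 of 14 (R): { -1; -3/4; -11/16; -21/32 | -41/64; -5/8; -1/2; 0 } -> -83/128
edge 9 of 14 (R): { -1; -3/4; -11/16; -21/32 | -83/128; -41/64; -5/8; -1/2; 0 } -> -167/256
edge 10 of 14 (B): { -1; -3/4; -11/16; -21/32; -167/256 | -83/128; -41/64; -5/8; -1/2; 0 } -> -333/512
edge 11 of 14 (B): { -1; -3/4; -11/16; -21/32; -167/256; -333/512 | -83/128; -41/64; -5/8; -1/2; 0 } -> -665/1024
edge 12 of 14 (B): { -1; -3/4; -11/16; -21/32; -167/256; -333/512; -665/1024 | -83/128; -41/64; -5/8; -1/2; 0 } -> -1329/2048
edge 13 of 14 (B): { -1; -3/4; -11/16; -21/32; -167/256; -333/512; -665/1024; -1329/2048 | -83/128; -41/64; -5/8; -1/2; 0 } -> -2657/4096
edge 14 of 14 (B): { -1; -3/4; -11/16; -21/32; -167/256; -333/512; -665/1024; -1329/2048; -2657/4096 | -83/128; -41/64; -5/8; -1/2; 0 } -> -5313/8192

-5313/8192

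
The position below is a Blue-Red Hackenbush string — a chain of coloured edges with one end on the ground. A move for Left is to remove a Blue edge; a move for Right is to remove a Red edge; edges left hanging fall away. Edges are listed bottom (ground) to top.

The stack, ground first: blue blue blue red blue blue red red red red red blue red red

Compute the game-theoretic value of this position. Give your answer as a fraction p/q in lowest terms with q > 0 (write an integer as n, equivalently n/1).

Recurse on prefixes of the 14-edge string blue blue blue red blue blue red red red red red blue red red:
step 1: add blue to get b; options L={ 0 } R={  } => 1
step 2: add blue to get bb; options L={ 0; 1 } R={  } => 2
step 3: add blue to get bbb; options L={ 0; 1; 2 } R={  } => 3
step 4: add red to get bbbr; options L={ 0; 1; 2 } R={ 3 } => 5/2
step 5: add blue to get bbbrb; options L={ 0; 1; 2; 5/2 } R={ 3 } => 11/4
step 6: add blue to get bbbrbb; options L={ 0; 1; 2; 5/2; 11/4 } R={ 3 } => 23/8
step 7: add red to get bbbrbbr; options L={ 0; 1; 2; 5/2; 11/4 } R={ 23/8; 3 } => 45/16
step 8: add red to get bbbrbbrr; options L={ 0; 1; 2; 5/2; 11/4 } R={ 45/16; 23/8; 3 } => 89/32
step 9: add red to get bbbrbbrrr; options L={ 0; 1; 2; 5/2; 11/4 } R={ 89/32; 45/16; 23/8; 3 } => 177/64
step 10: add red to get bbbrbbrrrr; options L={ 0; 1; 2; 5/2; 11/4 } R={ 177/64; 89/32; 45/16; 23/8; 3 } => 353/128
step 11: add red to get bbbrbbrrrrr; options L={ 0; 1; 2; 5/2; 11/4 } R={ 353/128; 177/64; 89/32; 45/16; 23/8; 3 } => 705/256
step 12: add blue to get bbbrbbrrrrrb; options L={ 0; 1; 2; 5/2; 11/4; 705/256 } R={ 353/128; 177/64; 89/32; 45/16; 23/8; 3 } => 1411/512
step 13: add red to get bbbrbbrrrrrbr; options L={ 0; 1; 2; 5/2; 11/4; 705/256 } R={ 1411/512; 353/128; 177/64; 89/32; 45/16; 23/8; 3 } => 2821/1024
step 14: add red to get bbbrbbrrrrrbrr; options L={ 0; 1; 2; 5/2; 11/4; 705/256 } R={ 2821/1024; 1411/512; 353/128; 177/64; 89/32; 45/16; 23/8; 3 } => 5641/2048

5641/2048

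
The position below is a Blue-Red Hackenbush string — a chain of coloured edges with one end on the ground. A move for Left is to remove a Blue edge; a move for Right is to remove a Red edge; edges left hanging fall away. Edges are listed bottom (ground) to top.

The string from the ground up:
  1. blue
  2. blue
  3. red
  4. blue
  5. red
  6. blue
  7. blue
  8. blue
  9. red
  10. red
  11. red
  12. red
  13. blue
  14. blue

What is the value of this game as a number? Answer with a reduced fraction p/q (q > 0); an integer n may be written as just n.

7047/4096

1 of 14 · b · max L 0 · min R +∞ => 1
2 of 14 · bb · max L 1 · min R +∞ => 2
3 of 14 · bbr · max L 1 · min R 2 => 3/2
4 of 14 · bbrb · max L 3/2 · min R 2 => 7/4
5 of 14 · bbrbr · max L 3/2 · min R 7/4 => 13/8
6 of 14 · bbrbrb · max L 13/8 · min R 7/4 => 27/16
7 of 14 · bbrbrbb · max L 27/16 · min R 7/4 => 55/32
8 of 14 · bbrbrbbb · max L 55/32 · min R 7/4 => 111/64
9 of 14 · bbrbrbbbr · max L 55/32 · min R 111/64 => 221/128
10 of 14 · bbrbrbbbrr · max L 55/32 · min R 221/128 => 441/256
11 of 14 · bbrbrbbbrrr · max L 55/32 · min R 441/256 => 881/512
12 of 14 · bbrbrbbbrrrr · max L 55/32 · min R 881/512 => 1761/1024
13 of 14 · bbrbrbbbrrrrb · max L 1761/1024 · min R 881/512 => 3523/2048
14 of 14 · bbrbrbbbrrrrbb · max L 3523/2048 · min R 881/512 => 7047/4096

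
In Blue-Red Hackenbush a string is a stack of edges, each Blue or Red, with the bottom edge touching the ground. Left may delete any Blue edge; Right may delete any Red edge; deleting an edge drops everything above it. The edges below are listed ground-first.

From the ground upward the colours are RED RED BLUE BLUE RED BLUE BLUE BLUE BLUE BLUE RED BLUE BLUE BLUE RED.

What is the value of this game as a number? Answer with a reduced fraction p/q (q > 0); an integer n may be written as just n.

step 1: add RED to get R; options L={ · } R={ 0 } — -1
step 2: add RED to get RR; options L={ · } R={ -1,0 } — -2
step 3: add BLUE to get RRB; options L={ -2 } R={ -1,0 } — -3/2
step 4: add BLUE to get RRBB; options L={ -2,-3/2 } R={ -1,0 } — -5/4
step 5: add RED to get RRBBR; options L={ -2,-3/2 } R={ -5/4,-1,0 } — -11/8
step 6: add BLUE to get RRBBRB; options L={ -2,-3/2,-11/8 } R={ -5/4,-1,0 } — -21/16
step 7: add BLUE to get RRBBRBB; options L={ -2,-3/2,-11/8,-21/16 } R={ -5/4,-1,0 } — -41/32
step 8: add BLUE to get RRBBRBBB; options L={ -2,-3/2,-11/8,-21/16,-41/32 } R={ -5/4,-1,0 } — -81/64
step 9: add BLUE to get RRBBRBBBB; options L={ -2,-3/2,-11/8,-21/16,-41/32,-81/64 } R={ -5/4,-1,0 } — -161/128
step 10: add BLUE to get RRBBRBBBBB; options L={ -2,-3/2,-11/8,-21/16,-41/32,-81/64,-161/128 } R={ -5/4,-1,0 } — -321/256
step 11: add RED to get RRBBRBBBBBR; options L={ -2,-3/2,-11/8,-21/16,-41/32,-81/64,-161/128 } R={ -321/256,-5/4,-1,0 } — -643/512
step 12: add BLUE to get RRBBRBBBBBRB; options L={ -2,-3/2,-11/8,-21/16,-41/32,-81/64,-161/128,-643/512 } R={ -321/256,-5/4,-1,0 } — -1285/1024
step 13: add BLUE to get RRBBRBBBBBRBB; options L={ -2,-3/2,-11/8,-21/16,-41/32,-81/64,-161/128,-643/512,-1285/1024 } R={ -321/256,-5/4,-1,0 } — -2569/2048
step 14: add BLUE to get RRBBRBBBBBRBBB; options L={ -2,-3/2,-11/8,-21/16,-41/32,-81/64,-161/128,-643/512,-1285/1024,-2569/2048 } R={ -321/256,-5/4,-1,0 } — -5137/4096
step 15: add RED to get RRBBRBBBBBRBBBR; options L={ -2,-3/2,-11/8,-21/16,-41/32,-81/64,-161/128,-643/512,-1285/1024,-2569/2048 } R={ -5137/4096,-321/256,-5/4,-1,0 } — -10275/8192

-10275/8192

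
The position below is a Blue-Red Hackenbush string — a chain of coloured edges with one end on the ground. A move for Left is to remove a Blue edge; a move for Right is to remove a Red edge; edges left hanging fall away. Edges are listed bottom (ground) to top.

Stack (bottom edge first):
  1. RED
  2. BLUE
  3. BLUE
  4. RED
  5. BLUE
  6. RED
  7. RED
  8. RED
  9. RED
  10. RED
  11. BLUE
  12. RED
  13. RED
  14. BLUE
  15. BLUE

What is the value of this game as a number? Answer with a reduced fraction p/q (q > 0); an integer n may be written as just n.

-6105/16384

val_1 [R]  L=[∅]  R=[0]  -> -1
val_2 [RB]  L=[-1]  R=[0]  -> -1/2
val_3 [RBB]  L=[-1,-1/2]  R=[0]  -> -1/4
val_4 [RBBR]  L=[-1,-1/2]  R=[-1/4,0]  -> -3/8
val_5 [RBBRB]  L=[-1,-1/2,-3/8]  R=[-1/4,0]  -> -5/16
val_6 [RBBRBR]  L=[-1,-1/2,-3/8]  R=[-5/16,-1/4,0]  -> -11/32
val_7 [RBBRBRR]  L=[-1,-1/2,-3/8]  R=[-11/32,-5/16,-1/4,0]  -> -23/64
val_8 [RBBRBRRR]  L=[-1,-1/2,-3/8]  R=[-23/64,-11/32,-5/16,-1/4,0]  -> -47/128
val_9 [RBBRBRRRR]  L=[-1,-1/2,-3/8]  R=[-47/128,-23/64,-11/32,-5/16,-1/4,0]  -> -95/256
val_10 [RBBRBRRRRR]  L=[-1,-1/2,-3/8]  R=[-95/256,-47/128,-23/64,-11/32,-5/16,-1/4,0]  -> -191/512
val_11 [RBBRBRRRRRB]  L=[-1,-1/2,-3/8,-191/512]  R=[-95/256,-47/128,-23/64,-11/32,-5/16,-1/4,0]  -> -381/1024
val_12 [RBBRBRRRRRBR]  L=[-1,-1/2,-3/8,-191/512]  R=[-381/1024,-95/256,-47/128,-23/64,-11/32,-5/16,-1/4,0]  -> -763/2048
val_13 [RBBRBRRRRRBRR]  L=[-1,-1/2,-3/8,-191/512]  R=[-763/2048,-381/1024,-95/256,-47/128,-23/64,-11/32,-5/16,-1/4,0]  -> -1527/4096
val_14 [RBBRBRRRRRBRRB]  L=[-1,-1/2,-3/8,-191/512,-1527/4096]  R=[-763/2048,-381/1024,-95/256,-47/128,-23/64,-11/32,-5/16,-1/4,0]  -> -3053/8192
val_15 [RBBRBRRRRRBRRBB]  L=[-1,-1/2,-3/8,-191/512,-1527/4096,-3053/8192]  R=[-763/2048,-381/1024,-95/256,-47/128,-23/64,-11/32,-5/16,-1/4,0]  -> -6105/16384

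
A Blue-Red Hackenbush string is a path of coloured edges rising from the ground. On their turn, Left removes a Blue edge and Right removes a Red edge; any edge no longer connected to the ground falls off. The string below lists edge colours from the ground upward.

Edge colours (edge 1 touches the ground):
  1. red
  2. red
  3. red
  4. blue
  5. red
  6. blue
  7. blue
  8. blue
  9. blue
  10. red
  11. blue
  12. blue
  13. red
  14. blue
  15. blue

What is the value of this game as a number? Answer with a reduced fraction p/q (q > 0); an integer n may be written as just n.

Build v(s[:k]) for k = 1..15, string s = red red red blue red blue blue blue blue red blue blue red blue blue.
v_1 [r]  L=[·]  R=[0]  so -1
v_2 [rr]  L=[·]  R=[-1 0]  so -2
v_3 [rrr]  L=[·]  R=[-2 -1 0]  so -3
v_4 [rrrb]  L=[-3]  R=[-2 -1 0]  so -5/2
v_5 [rrrbr]  L=[-3]  R=[-5/2 -2 -1 0]  so -11/4
v_6 [rrrbrb]  L=[-3 -11/4]  R=[-5/2 -2 -1 0]  so -21/8
v_7 [rrrbrbb]  L=[-3 -11/4 -21/8]  R=[-5/2 -2 -1 0]  so -41/16
v_8 [rrrbrbbb]  L=[-3 -11/4 -21/8 -41/16]  R=[-5/2 -2 -1 0]  so -81/32
v_9 [rrrbrbbbb]  L=[-3 -11/4 -21/8 -41/16 -81/32]  R=[-5/2 -2 -1 0]  so -161/64
v_10 [rrrbrbbbbr]  L=[-3 -11/4 -21/8 -41/16 -81/32]  R=[-161/64 -5/2 -2 -1 0]  so -323/128
v_11 [rrrbrbbbbrb]  L=[-3 -11/4 -21/8 -41/16 -81/32 -323/128]  R=[-161/64 -5/2 -2 -1 0]  so -645/256
v_12 [rrrbrbbbbrbb]  L=[-3 -11/4 -21/8 -41/16 -81/32 -323/128 -645/256]  R=[-161/64 -5/2 -2 -1 0]  so -1289/512
v_13 [rrrbrbbbbrbbr]  L=[-3 -11/4 -21/8 -41/16 -81/32 -323/128 -645/256]  R=[-1289/512 -161/64 -5/2 -2 -1 0]  so -2579/1024
v_14 [rrrbrbbbbrbbrb]  L=[-3 -11/4 -21/8 -41/16 -81/32 -323/128 -645/256 -2579/1024]  R=[-1289/512 -161/64 -5/2 -2 -1 0]  so -5157/2048
v_15 [rrrbrbbbbrbbrbb]  L=[-3 -11/4 -21/8 -41/16 -81/32 -323/128 -645/256 -2579/1024 -5157/2048]  R=[-1289/512 -161/64 -5/2 -2 -1 0]  so -10313/4096

-10313/4096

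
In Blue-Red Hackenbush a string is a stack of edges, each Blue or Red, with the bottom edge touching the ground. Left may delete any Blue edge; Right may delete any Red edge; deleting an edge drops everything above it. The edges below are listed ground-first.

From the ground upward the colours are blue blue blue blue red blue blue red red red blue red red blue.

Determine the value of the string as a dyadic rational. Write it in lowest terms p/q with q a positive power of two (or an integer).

3859/1024

Build g(s[:k]) for k = 1..14, string s = blue blue blue blue red blue blue red red red blue red red blue.
1 of 14 · b · max L 0 · min R +∞ => 1
2 of 14 · bb · max L 1 · min R +∞ => 2
3 of 14 · bbb · max L 2 · min R +∞ => 3
4 of 14 · bbbb · max L 3 · min R +∞ => 4
5 of 14 · bbbbr · max L 3 · min R 4 => 7/2
6 of 14 · bbbbrb · max L 7/2 · min R 4 => 15/4
7 of 14 · bbbbrbb · max L 15/4 · min R 4 => 31/8
8 of 14 · bbbbrbbr · max L 15/4 · min R 31/8 => 61/16
9 of 14 · bbbbrbbrr · max L 15/4 · min R 61/16 => 121/32
10 of 14 · bbbbrbbrrr · max L 15/4 · min R 121/32 => 241/64
11 of 14 · bbbbrbbrrrb · max L 241/64 · min R 121/32 => 483/128
12 of 14 · bbbbrbbrrrbr · max L 241/64 · min R 483/128 => 965/256
13 of 14 · bbbbrbbrrrbrr · max L 241/64 · min R 965/256 => 1929/512
14 of 14 · bbbbrbbrrrbrrb · max L 1929/512 · min R 965/256 => 3859/1024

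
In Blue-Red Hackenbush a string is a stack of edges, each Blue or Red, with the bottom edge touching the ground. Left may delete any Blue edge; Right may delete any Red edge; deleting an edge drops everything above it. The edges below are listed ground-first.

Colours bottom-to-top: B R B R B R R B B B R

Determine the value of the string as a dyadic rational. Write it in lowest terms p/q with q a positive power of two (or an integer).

669/1024

Prefix values for B R B R B R R B B B R via {L|R} + simplicity:
1 of 11 · B · max L 0 · min R +∞ — 1
2 of 11 · BR · max L 0 · min R 1 — 1/2
3 of 11 · BRB · max L 1/2 · min R 1 — 3/4
4 of 11 · BRBR · max L 1/2 · min R 3/4 — 5/8
5 of 11 · BRBRB · max L 5/8 · min R 3/4 — 11/16
6 of 11 · BRBRBR · max L 5/8 · min R 11/16 — 21/32
7 of 11 · BRBRBRR · max L 5/8 · min R 21/32 — 41/64
8 of 11 · BRBRBRRB · max L 41/64 · min R 21/32 — 83/128
9 of 11 · BRBRBRRBB · max L 83/128 · min R 21/32 — 167/256
10 of 11 · BRBRBRRBBB · max L 167/256 · min R 21/32 — 335/512
11 of 11 · BRBRBRRBBBR · max L 167/256 · min R 335/512 — 669/1024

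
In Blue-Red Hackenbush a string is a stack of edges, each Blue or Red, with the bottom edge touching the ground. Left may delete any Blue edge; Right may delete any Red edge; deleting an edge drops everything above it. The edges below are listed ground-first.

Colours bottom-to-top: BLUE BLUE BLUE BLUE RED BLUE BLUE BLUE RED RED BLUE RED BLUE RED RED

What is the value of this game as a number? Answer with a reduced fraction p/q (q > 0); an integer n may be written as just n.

7977/2048

B: Left { 0 }, Right { — } => simplest 1
BB: Left { 0,1 }, Right { — } => simplest 2
BBB: Left { 0,1,2 }, Right { — } => simplest 3
BBBB: Left { 0,1,2,3 }, Right { — } => simplest 4
BBBBR: Left { 0,1,2,3 }, Right { 4 } => simplest 7/2
BBBBRB: Left { 0,1,2,3,7/2 }, Right { 4 } => simplest 15/4
BBBBRBB: Left { 0,1,2,3,7/2,15/4 }, Right { 4 } => simplest 31/8
BBBBRBBB: Left { 0,1,2,3,7/2,15/4,31/8 }, Right { 4 } => simplest 63/16
BBBBRBBBR: Left { 0,1,2,3,7/2,15/4,31/8 }, Right { 63/16,4 } => simplest 125/32
BBBBRBBBRR: Left { 0,1,2,3,7/2,15/4,31/8 }, Right { 125/32,63/16,4 } => simplest 249/64
BBBBRBBBRRB: Left { 0,1,2,3,7/2,15/4,31/8,249/64 }, Right { 125/32,63/16,4 } => simplest 499/128
BBBBRBBBRRBR: Left { 0,1,2,3,7/2,15/4,31/8,249/64 }, Right { 499/128,125/32,63/16,4 } => simplest 997/256
BBBBRBBBRRBRB: Left { 0,1,2,3,7/2,15/4,31/8,249/64,997/256 }, Right { 499/128,125/32,63/16,4 } => simplest 1995/512
BBBBRBBBRRBRBR: Left { 0,1,2,3,7/2,15/4,31/8,249/64,997/256 }, Right { 1995/512,499/128,125/32,63/16,4 } => simplest 3989/1024
BBBBRBBBRRBRBRR: Left { 0,1,2,3,7/2,15/4,31/8,249/64,997/256 }, Right { 3989/1024,1995/512,499/128,125/32,63/16,4 } => simplest 7977/2048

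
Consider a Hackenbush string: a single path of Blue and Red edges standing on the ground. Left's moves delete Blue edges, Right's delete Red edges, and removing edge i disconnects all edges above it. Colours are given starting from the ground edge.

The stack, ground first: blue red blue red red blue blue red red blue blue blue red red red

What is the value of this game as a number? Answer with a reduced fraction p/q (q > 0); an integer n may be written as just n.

9841/16384

Recurse on prefixes of the 15-edge string blue red blue red red blue blue red red blue blue blue red red red:
step 1: add blue to get b; options L={ 0 } R={ — } -> 1
step 2: add red to get br; options L={ 0 } R={ 1 } -> 1/2
step 3: add blue to get brb; options L={ 0 1/2 } R={ 1 } -> 3/4
step 4: add red to get brbr; options L={ 0 1/2 } R={ 3/4 1 } -> 5/8
step 5: add red to get brbrr; options L={ 0 1/2 } R={ 5/8 3/4 1 } -> 9/16
step 6: add blue to get brbrrb; options L={ 0 1/2 9/16 } R={ 5/8 3/4 1 } -> 19/32
step 7: add blue to get brbrrbb; options L={ 0 1/2 9/16 19/32 } R={ 5/8 3/4 1 } -> 39/64
step 8: add red to get brbrrbbr; options L={ 0 1/2 9/16 19/32 } R={ 39/64 5/8 3/4 1 } -> 77/128
step 9: add red to get brbrrbbrr; options L={ 0 1/2 9/16 19/32 } R={ 77/128 39/64 5/8 3/4 1 } -> 153/256
step 10: add blue to get brbrrbbrrb; options L={ 0 1/2 9/16 19/32 153/256 } R={ 77/128 39/64 5/8 3/4 1 } -> 307/512
step 11: add blue to get brbrrbbrrbb; options L={ 0 1/2 9/16 19/32 153/256 307/512 } R={ 77/128 39/64 5/8 3/4 1 } -> 615/1024
step 12: add blue to get brbrrbbrrbbb; options L={ 0 1/2 9/16 19/32 153/256 307/512 615/1024 } R={ 77/128 39/64 5/8 3/4 1 } -> 1231/2048
step 13: add red to get brbrrbbrrbbbr; options L={ 0 1/2 9/16 19/32 153/256 307/512 615/1024 } R={ 1231/2048 77/128 39/64 5/8 3/4 1 } -> 2461/4096
step 14: add red to get brbrrbbrrbbbrr; options L={ 0 1/2 9/16 19/32 153/256 307/512 615/1024 } R={ 2461/4096 1231/2048 77/128 39/64 5/8 3/4 1 } -> 4921/8192
step 15: add red to get brbrrbbrrbbbrrr; options L={ 0 1/2 9/16 19/32 153/256 307/512 615/1024 } R={ 4921/8192 2461/4096 1231/2048 77/128 39/64 5/8 3/4 1 } -> 9841/16384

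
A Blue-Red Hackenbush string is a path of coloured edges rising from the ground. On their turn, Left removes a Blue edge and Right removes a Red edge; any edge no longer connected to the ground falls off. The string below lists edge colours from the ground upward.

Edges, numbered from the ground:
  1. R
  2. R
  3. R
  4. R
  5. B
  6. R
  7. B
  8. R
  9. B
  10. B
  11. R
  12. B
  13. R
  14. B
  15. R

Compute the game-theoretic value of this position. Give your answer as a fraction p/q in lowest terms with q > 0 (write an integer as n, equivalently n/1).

-7467/2048

value_1 [R]  L=[none]  R=[0]  — -1
value_2 [RR]  L=[none]  R=[-1; 0]  — -2
value_3 [RRR]  L=[none]  R=[-2; -1; 0]  — -3
value_4 [RRRR]  L=[none]  R=[-3; -2; -1; 0]  — -4
value_5 [RRRRB]  L=[-4]  R=[-3; -2; -1; 0]  — -7/2
value_6 [RRRRBR]  L=[-4]  R=[-7/2; -3; -2; -1; 0]  — -15/4
value_7 [RRRRBRB]  L=[-4; -15/4]  R=[-7/2; -3; -2; -1; 0]  — -29/8
value_8 [RRRRBRBR]  L=[-4; -15/4]  R=[-29/8; -7/2; -3; -2; -1; 0]  — -59/16
value_9 [RRRRBRBRB]  L=[-4; -15/4; -59/16]  R=[-29/8; -7/2; -3; -2; -1; 0]  — -117/32
value_10 [RRRRBRBRBB]  L=[-4; -15/4; -59/16; -117/32]  R=[-29/8; -7/2; -3; -2; -1; 0]  — -233/64
value_11 [RRRRBRBRBBR]  L=[-4; -15/4; -59/16; -117/32]  R=[-233/64; -29/8; -7/2; -3; -2; -1; 0]  — -467/128
value_12 [RRRRBRBRBBRB]  L=[-4; -15/4; -59/16; -117/32; -467/128]  R=[-233/64; -29/8; -7/2; -3; -2; -1; 0]  — -933/256
value_13 [RRRRBRBRBBRBR]  L=[-4; -15/4; -59/16; -117/32; -467/128]  R=[-933/256; -233/64; -29/8; -7/2; -3; -2; -1; 0]  — -1867/512
value_14 [RRRRBRBRBBRBRB]  L=[-4; -15/4; -59/16; -117/32; -467/128; -1867/512]  R=[-933/256; -233/64; -29/8; -7/2; -3; -2; -1; 0]  — -3733/1024
value_15 [RRRRBRBRBBRBRBR]  L=[-4; -15/4; -59/16; -117/32; -467/128; -1867/512]  R=[-3733/1024; -933/256; -233/64; -29/8; -7/2; -3; -2; -1; 0]  — -7467/2048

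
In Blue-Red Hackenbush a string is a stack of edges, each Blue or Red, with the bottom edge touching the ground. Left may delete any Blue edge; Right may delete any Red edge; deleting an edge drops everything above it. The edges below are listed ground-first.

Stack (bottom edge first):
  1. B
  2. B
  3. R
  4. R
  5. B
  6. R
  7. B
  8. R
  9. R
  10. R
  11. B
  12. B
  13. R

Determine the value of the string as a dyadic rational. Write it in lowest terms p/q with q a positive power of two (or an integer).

Build val(s[:k]) for k = 1..13, string s = B B R R B R B R R R B B R.
edge 1 of 13 (B): { 0 |  } gives 1
edge 2 of 13 (B): { 0; 1 |  } gives 2
edge 3 of 13 (R): { 0; 1 | 2 } gives 3/2
edge 4 of 13 (R): { 0; 1 | 3/2; 2 } gives 5/4
edge 5 of 13 (B): { 0; 1; 5/4 | 3/2; 2 } gives 11/8
edge 6 of 13 (R): { 0; 1; 5/4 | 11/8; 3/2; 2 } gives 21/16
edge 7 of 13 (B): { 0; 1; 5/4; 21/16 | 11/8; 3/2; 2 } gives 43/32
edge 8 of 13 (R): { 0; 1; 5/4; 21/16 | 43/32; 11/8; 3/2; 2 } gives 85/64
edge 9 of 13 (R): { 0; 1; 5/4; 21/16 | 85/64; 43/32; 11/8; 3/2; 2 } gives 169/128
edge 10 of 13 (R): { 0; 1; 5/4; 21/16 | 169/128; 85/64; 43/32; 11/8; 3/2; 2 } gives 337/256
edge 11 of 13 (B): { 0; 1; 5/4; 21/16; 337/256 | 169/128; 85/64; 43/32; 11/8; 3/2; 2 } gives 675/512
edge 12 of 13 (B): { 0; 1; 5/4; 21/16; 337/256; 675/512 | 169/128; 85/64; 43/32; 11/8; 3/2; 2 } gives 1351/1024
edge 13 of 13 (R): { 0; 1; 5/4; 21/16; 337/256; 675/512 | 1351/1024; 169/128; 85/64; 43/32; 11/8; 3/2; 2 } gives 2701/2048

2701/2048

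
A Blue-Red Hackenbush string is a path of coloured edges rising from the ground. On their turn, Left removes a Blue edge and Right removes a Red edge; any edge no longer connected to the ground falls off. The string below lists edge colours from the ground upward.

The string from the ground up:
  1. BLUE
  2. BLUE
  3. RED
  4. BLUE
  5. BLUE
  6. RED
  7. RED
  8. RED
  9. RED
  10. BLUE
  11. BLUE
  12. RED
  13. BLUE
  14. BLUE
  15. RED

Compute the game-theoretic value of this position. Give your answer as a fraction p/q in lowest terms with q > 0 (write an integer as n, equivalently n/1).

14445/8192

Recurse on prefixes of the 15-edge string BLUE BLUE RED BLUE BLUE RED RED RED RED BLUE BLUE RED BLUE BLUE RED:
B: Left { 0 }, Right { (no moves) } => simplest 1
BB: Left { 0,1 }, Right { (no moves) } => simplest 2
BBR: Left { 0,1 }, Right { 2 } => simplest 3/2
BBRB: Left { 0,1,3/2 }, Right { 2 } => simplest 7/4
BBRBB: Left { 0,1,3/2,7/4 }, Right { 2 } => simplest 15/8
BBRBBR: Left { 0,1,3/2,7/4 }, Right { 15/8,2 } => simplest 29/16
BBRBBRR: Left { 0,1,3/2,7/4 }, Right { 29/16,15/8,2 } => simplest 57/32
BBRBBRRR: Left { 0,1,3/2,7/4 }, Right { 57/32,29/16,15/8,2 } => simplest 113/64
BBRBBRRRR: Left { 0,1,3/2,7/4 }, Right { 113/64,57/32,29/16,15/8,2 } => simplest 225/128
BBRBBRRRRB: Left { 0,1,3/2,7/4,225/128 }, Right { 113/64,57/32,29/16,15/8,2 } => simplest 451/256
BBRBBRRRRBB: Left { 0,1,3/2,7/4,225/128,451/256 }, Right { 113/64,57/32,29/16,15/8,2 } => simplest 903/512
BBRBBRRRRBBR: Left { 0,1,3/2,7/4,225/128,451/256 }, Right { 903/512,113/64,57/32,29/16,15/8,2 } => simplest 1805/1024
BBRBBRRRRBBRB: Left { 0,1,3/2,7/4,225/128,451/256,1805/1024 }, Right { 903/512,113/64,57/32,29/16,15/8,2 } => simplest 3611/2048
BBRBBRRRRBBRBB: Left { 0,1,3/2,7/4,225/128,451/256,1805/1024,3611/2048 }, Right { 903/512,113/64,57/32,29/16,15/8,2 } => simplest 7223/4096
BBRBBRRRRBBRBBR: Left { 0,1,3/2,7/4,225/128,451/256,1805/1024,3611/2048 }, Right { 7223/4096,903/512,113/64,57/32,29/16,15/8,2 } => simplest 14445/8192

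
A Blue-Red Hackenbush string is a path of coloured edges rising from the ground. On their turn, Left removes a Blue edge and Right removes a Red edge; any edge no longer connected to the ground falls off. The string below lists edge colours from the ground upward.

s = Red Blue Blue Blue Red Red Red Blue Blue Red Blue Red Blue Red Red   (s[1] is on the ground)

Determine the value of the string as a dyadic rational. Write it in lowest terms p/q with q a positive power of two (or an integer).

1 of 15 · R · max L −∞ · min R 0 so -1
2 of 15 · RB · max L -1 · min R 0 so -1/2
3 of 15 · RBB · max L -1/2 · min R 0 so -1/4
4 of 15 · RBBB · max L -1/4 · min R 0 so -1/8
5 of 15 · RBBBR · max L -1/4 · min R -1/8 so -3/16
6 of 15 · RBBBRR · max L -1/4 · min R -3/16 so -7/32
7 of 15 · RBBBRRR · max L -1/4 · min R -7/32 so -15/64
8 of 15 · RBBBRRRB · max L -15/64 · min R -7/32 so -29/128
9 of 15 · RBBBRRRBB · max L -29/128 · min R -7/32 so -57/256
10 of 15 · RBBBRRRBBR · max L -29/128 · min R -57/256 so -115/512
11 of 15 · RBBBRRRBBRB · max L -115/512 · min R -57/256 so -229/1024
12 of 15 · RBBBRRRBBRBR · max L -115/512 · min R -229/1024 so -459/2048
13 of 15 · RBBBRRRBBRBRB · max L -459/2048 · min R -229/1024 so -917/4096
14 of 15 · RBBBRRRBBRBRBR · max L -459/2048 · min R -917/4096 so -1835/8192
15 of 15 · RBBBRRRBBRBRBRR · max L -459/2048 · min R -1835/8192 so -3671/16384

-3671/16384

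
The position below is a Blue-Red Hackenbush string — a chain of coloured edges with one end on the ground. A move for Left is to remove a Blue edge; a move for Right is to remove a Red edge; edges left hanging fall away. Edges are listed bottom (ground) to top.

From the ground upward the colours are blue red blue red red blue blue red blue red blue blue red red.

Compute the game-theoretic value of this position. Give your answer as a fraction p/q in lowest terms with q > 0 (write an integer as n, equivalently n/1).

Build G(s[:k]) for k = 1..14, string s = blue red blue red red blue blue red blue red blue blue red red.
step 1: add blue to get b; options L={ 0 } R={ — } = 1
step 2: add red to get br; options L={ 0 } R={ 1 } = 1/2
step 3: add blue to get brb; options L={ 0, 1/2 } R={ 1 } = 3/4
step 4: add red to get brbr; options L={ 0, 1/2 } R={ 3/4, 1 } = 5/8
step 5: add red to get brbrr; options L={ 0, 1/2 } R={ 5/8, 3/4, 1 } = 9/16
step 6: add blue to get brbrrb; options L={ 0, 1/2, 9/16 } R={ 5/8, 3/4, 1 } = 19/32
step 7: add blue to get brbrrbb; options L={ 0, 1/2, 9/16, 19/32 } R={ 5/8, 3/4, 1 } = 39/64
step 8: add red to get brbrrbbr; options L={ 0, 1/2, 9/16, 19/32 } R={ 39/64, 5/8, 3/4, 1 } = 77/128
step 9: add blue to get brbrrbbrb; options L={ 0, 1/2, 9/16, 19/32, 77/128 } R={ 39/64, 5/8, 3/4, 1 } = 155/256
step 10: add red to get brbrrbbrbr; options L={ 0, 1/2, 9/16, 19/32, 77/128 } R={ 155/256, 39/64, 5/8, 3/4, 1 } = 309/512
step 11: add blue to get brbrrbbrbrb; options L={ 0, 1/2, 9/16, 19/32, 77/128, 309/512 } R={ 155/256, 39/64, 5/8, 3/4, 1 } = 619/1024
step 12: add blue to get brbrrbbrbrbb; options L={ 0, 1/2, 9/16, 19/32, 77/128, 309/512, 619/1024 } R={ 155/256, 39/64, 5/8, 3/4, 1 } = 1239/2048
step 13: add red to get brbrrbbrbrbbr; options L={ 0, 1/2, 9/16, 19/32, 77/128, 309/512, 619/1024 } R={ 1239/2048, 155/256, 39/64, 5/8, 3/4, 1 } = 2477/4096
step 14: add red to get brbrrbbrbrbbrr; options L={ 0, 1/2, 9/16, 19/32, 77/128, 309/512, 619/1024 } R={ 2477/4096, 1239/2048, 155/256, 39/64, 5/8, 3/4, 1 } = 4953/8192

4953/8192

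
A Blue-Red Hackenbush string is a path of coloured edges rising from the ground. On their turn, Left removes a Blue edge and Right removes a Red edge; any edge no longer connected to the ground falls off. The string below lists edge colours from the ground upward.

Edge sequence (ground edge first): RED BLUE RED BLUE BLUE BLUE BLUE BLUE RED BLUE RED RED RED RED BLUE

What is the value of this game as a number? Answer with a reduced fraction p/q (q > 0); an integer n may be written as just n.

-8381/16384

G(R) = { · | 0 } -> -1
G(RB) = { -1 | 0 } -> -1/2
G(RBR) = { -1 | -1/2; 0 } -> -3/4
G(RBRB) = { -1; -3/4 | -1/2; 0 } -> -5/8
G(RBRBB) = { -1; -3/4; -5/8 | -1/2; 0 } -> -9/16
G(RBRBBB) = { -1; -3/4; -5/8; -9/16 | -1/2; 0 } -> -17/32
G(RBRBBBB) = { -1; -3/4; -5/8; -9/16; -17/32 | -1/2; 0 } -> -33/64
G(RBRBBBBB) = { -1; -3/4; -5/8; -9/16; -17/32; -33/64 | -1/2; 0 } -> -65/128
G(RBRBBBBBR) = { -1; -3/4; -5/8; -9/16; -17/32; -33/64 | -65/128; -1/2; 0 } -> -131/256
G(RBRBBBBBRB) = { -1; -3/4; -5/8; -9/16; -17/32; -33/64; -131/256 | -65/128; -1/2; 0 } -> -261/512
G(RBRBBBBBRBR) = { -1; -3/4; -5/8; -9/16; -17/32; -33/64; -131/256 | -261/512; -65/128; -1/2; 0 } -> -523/1024
G(RBRBBBBBRBRR) = { -1; -3/4; -5/8; -9/16; -17/32; -33/64; -131/256 | -523/1024; -261/512; -65/128; -1/2; 0 } -> -1047/2048
G(RBRBBBBBRBRRR) = { -1; -3/4; -5/8; -9/16; -17/32; -33/64; -131/256 | -1047/2048; -523/1024; -261/512; -65/128; -1/2; 0 } -> -2095/4096
G(RBRBBBBBRBRRRR) = { -1; -3/4; -5/8; -9/16; -17/32; -33/64; -131/256 | -2095/4096; -1047/2048; -523/1024; -261/512; -65/128; -1/2; 0 } -> -4191/8192
G(RBRBBBBBRBRRRRB) = { -1; -3/4; -5/8; -9/16; -17/32; -33/64; -131/256; -4191/8192 | -2095/4096; -1047/2048; -523/1024; -261/512; -65/128; -1/2; 0 } -> -8381/16384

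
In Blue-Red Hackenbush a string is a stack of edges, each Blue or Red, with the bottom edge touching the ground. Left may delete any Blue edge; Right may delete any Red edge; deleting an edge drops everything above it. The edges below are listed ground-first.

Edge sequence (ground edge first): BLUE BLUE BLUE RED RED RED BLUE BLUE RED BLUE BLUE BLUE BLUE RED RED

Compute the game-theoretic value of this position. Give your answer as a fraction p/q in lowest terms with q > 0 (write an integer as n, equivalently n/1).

9081/4096

Build v(s[:k]) for k = 1..15, string s = BLUE BLUE BLUE RED RED RED BLUE BLUE RED BLUE BLUE BLUE BLUE RED RED.
B: Left { 0 }, Right { (no moves) } => simplest 1
BB: Left { 0 1 }, Right { (no moves) } => simplest 2
BBB: Left { 0 1 2 }, Right { (no moves) } => simplest 3
BBBR: Left { 0 1 2 }, Right { 3 } => simplest 5/2
BBBRR: Left { 0 1 2 }, Right { 5/2 3 } => simplest 9/4
BBBRRR: Left { 0 1 2 }, Right { 9/4 5/2 3 } => simplest 17/8
BBBRRRB: Left { 0 1 2 17/8 }, Right { 9/4 5/2 3 } => simplest 35/16
BBBRRRBB: Left { 0 1 2 17/8 35/16 }, Right { 9/4 5/2 3 } => simplest 71/32
BBBRRRBBR: Left { 0 1 2 17/8 35/16 }, Right { 71/32 9/4 5/2 3 } => simplest 141/64
BBBRRRBBRB: Left { 0 1 2 17/8 35/16 141/64 }, Right { 71/32 9/4 5/2 3 } => simplest 283/128
BBBRRRBBRBB: Left { 0 1 2 17/8 35/16 141/64 283/128 }, Right { 71/32 9/4 5/2 3 } => simplest 567/256
BBBRRRBBRBBB: Left { 0 1 2 17/8 35/16 141/64 283/128 567/256 }, Right { 71/32 9/4 5/2 3 } => simplest 1135/512
BBBRRRBBRBBBB: Left { 0 1 2 17/8 35/16 141/64 283/128 567/256 1135/512 }, Right { 71/32 9/4 5/2 3 } => simplest 2271/1024
BBBRRRBBRBBBBR: Left { 0 1 2 17/8 35/16 141/64 283/128 567/256 1135/512 }, Right { 2271/1024 71/32 9/4 5/2 3 } => simplest 4541/2048
BBBRRRBBRBBBBRR: Left { 0 1 2 17/8 35/16 141/64 283/128 567/256 1135/512 }, Right { 4541/2048 2271/1024 71/32 9/4 5/2 3 } => simplest 9081/4096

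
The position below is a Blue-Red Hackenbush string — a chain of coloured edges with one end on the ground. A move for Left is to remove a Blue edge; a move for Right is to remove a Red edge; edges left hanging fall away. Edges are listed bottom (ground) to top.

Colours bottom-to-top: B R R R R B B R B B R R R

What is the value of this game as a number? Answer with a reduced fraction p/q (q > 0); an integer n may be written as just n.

Recurse on prefixes of the 13-edge string B R R R R B B R B B R R R:
edge 1 of 13 (B): { 0 | (no moves) } so 1
edge 2 of 13 (R): { 0 | 1 } so 1/2
edge 3 of 13 (R): { 0 | 1/2,1 } so 1/4
edge 4 of 13 (R): { 0 | 1/4,1/2,1 } so 1/8
edge 5 of 13 (R): { 0 | 1/8,1/4,1/2,1 } so 1/16
edge 6 of 13 (B): { 0,1/16 | 1/8,1/4,1/2,1 } so 3/32
edge 7 of 13 (B): { 0,1/16,3/32 | 1/8,1/4,1/2,1 } so 7/64
edge 8 of 13 (R): { 0,1/16,3/32 | 7/64,1/8,1/4,1/2,1 } so 13/128
edge 9 of 13 (B): { 0,1/16,3/32,13/128 | 7/64,1/8,1/4,1/2,1 } so 27/256
edge 10 of 13 (B): { 0,1/16,3/32,13/128,27/256 | 7/64,1/8,1/4,1/2,1 } so 55/512
edge 11 of 13 (R): { 0,1/16,3/32,13/128,27/256 | 55/512,7/64,1/8,1/4,1/2,1 } so 109/1024
edge 12 of 13 (R): { 0,1/16,3/32,13/128,27/256 | 109/1024,55/512,7/64,1/8,1/4,1/2,1 } so 217/2048
edge 13 of 13 (R): { 0,1/16,3/32,13/128,27/256 | 217/2048,109/1024,55/512,7/64,1/8,1/4,1/2,1 } so 433/4096

433/4096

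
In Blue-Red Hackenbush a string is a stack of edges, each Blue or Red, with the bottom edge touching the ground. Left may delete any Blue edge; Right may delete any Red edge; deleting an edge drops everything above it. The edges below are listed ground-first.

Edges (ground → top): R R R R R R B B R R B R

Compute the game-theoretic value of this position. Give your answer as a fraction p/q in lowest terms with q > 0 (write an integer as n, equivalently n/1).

-347/64

val_1 [R]  L=[∅]  R=[0]  gives -1
val_2 [RR]  L=[∅]  R=[-1 0]  gives -2
val_3 [RRR]  L=[∅]  R=[-2 -1 0]  gives -3
val_4 [RRRR]  L=[∅]  R=[-3 -2 -1 0]  gives -4
val_5 [RRRRR]  L=[∅]  R=[-4 -3 -2 -1 0]  gives -5
val_6 [RRRRRR]  L=[∅]  R=[-5 -4 -3 -2 -1 0]  gives -6
val_7 [RRRRRRB]  L=[-6]  R=[-5 -4 -3 -2 -1 0]  gives -11/2
val_8 [RRRRRRBB]  L=[-6 -11/2]  R=[-5 -4 -3 -2 -1 0]  gives -21/4
val_9 [RRRRRRBBR]  L=[-6 -11/2]  R=[-21/4 -5 -4 -3 -2 -1 0]  gives -43/8
val_10 [RRRRRRBBRR]  L=[-6 -11/2]  R=[-43/8 -21/4 -5 -4 -3 -2 -1 0]  gives -87/16
val_11 [RRRRRRBBRRB]  L=[-6 -11/2 -87/16]  R=[-43/8 -21/4 -5 -4 -3 -2 -1 0]  gives -173/32
val_12 [RRRRRRBBRRBR]  L=[-6 -11/2 -87/16]  R=[-173/32 -43/8 -21/4 -5 -4 -3 -2 -1 0]  gives -347/64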